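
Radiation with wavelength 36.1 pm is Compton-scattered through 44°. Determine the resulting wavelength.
36.7810 pm

Using the Compton scattering formula:
λ' = λ + Δλ = λ + λ_C(1 - cos θ)

Given:
- Initial wavelength λ = 36.1 pm
- Scattering angle θ = 44°
- Compton wavelength λ_C ≈ 2.4263 pm

Calculate the shift:
Δλ = 2.4263 × (1 - cos(44°))
Δλ = 2.4263 × 0.2807
Δλ = 0.6810 pm

Final wavelength:
λ' = 36.1 + 0.6810 = 36.7810 pm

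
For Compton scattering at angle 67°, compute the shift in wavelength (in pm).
1.4783 pm

Using the Compton scattering formula:
Δλ = λ_C(1 - cos θ)

where λ_C = h/(m_e·c) ≈ 2.4263 pm is the Compton wavelength of an electron.

For θ = 67°:
cos(67°) = 0.3907
1 - cos(67°) = 0.6093

Δλ = 2.4263 × 0.6093
Δλ = 1.4783 pm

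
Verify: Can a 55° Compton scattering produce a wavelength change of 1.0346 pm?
Yes, consistent

Calculate the expected shift for θ = 55°:

Δλ_expected = λ_C(1 - cos(55°))
Δλ_expected = 2.4263 × (1 - cos(55°))
Δλ_expected = 2.4263 × 0.4264
Δλ_expected = 1.0346 pm

Given shift: 1.0346 pm
Expected shift: 1.0346 pm
Difference: 0.0000 pm

The values match. This is consistent with Compton scattering at the stated angle.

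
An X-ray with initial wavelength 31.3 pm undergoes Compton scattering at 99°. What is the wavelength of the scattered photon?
34.1059 pm

Using the Compton scattering formula:
λ' = λ + Δλ = λ + λ_C(1 - cos θ)

Given:
- Initial wavelength λ = 31.3 pm
- Scattering angle θ = 99°
- Compton wavelength λ_C ≈ 2.4263 pm

Calculate the shift:
Δλ = 2.4263 × (1 - cos(99°))
Δλ = 2.4263 × 1.1564
Δλ = 2.8059 pm

Final wavelength:
λ' = 31.3 + 2.8059 = 34.1059 pm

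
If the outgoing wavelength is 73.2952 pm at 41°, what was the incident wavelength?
72.7000 pm

From λ' = λ + Δλ, we have λ = λ' - Δλ

First calculate the Compton shift:
Δλ = λ_C(1 - cos θ)
Δλ = 2.4263 × (1 - cos(41°))
Δλ = 2.4263 × 0.2453
Δλ = 0.5952 pm

Initial wavelength:
λ = λ' - Δλ
λ = 73.2952 - 0.5952
λ = 72.7000 pm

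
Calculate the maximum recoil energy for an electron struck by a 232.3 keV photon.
110.6260 keV

Maximum energy transfer occurs at θ = 180° (backscattering).

Initial photon: E₀ = 232.3 keV → λ₀ = 5.3372 pm

Maximum Compton shift (at 180°):
Δλ_max = 2λ_C = 2 × 2.4263 = 4.8526 pm

Final wavelength:
λ' = 5.3372 + 4.8526 = 10.1899 pm

Minimum photon energy (maximum energy to electron):
E'_min = hc/λ' = 121.6740 keV

Maximum electron kinetic energy:
K_max = E₀ - E'_min = 232.3000 - 121.6740 = 110.6260 keV

(Intermediate values are shown rounded; full precision is carried through to the final answer.)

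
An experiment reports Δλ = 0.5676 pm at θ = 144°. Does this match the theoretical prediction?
No, inconsistent

Calculate the expected shift for θ = 144°:

Δλ_expected = λ_C(1 - cos(144°))
Δλ_expected = 2.4263 × (1 - cos(144°))
Δλ_expected = 2.4263 × 1.8090
Δλ_expected = 4.3892 pm

Given shift: 0.5676 pm
Expected shift: 4.3892 pm
Difference: 3.8216 pm

The values do not match. The given shift corresponds to θ ≈ 40.0°, not 144°.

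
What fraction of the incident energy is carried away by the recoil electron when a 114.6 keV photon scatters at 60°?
0.1008 (or 10.08%)

Calculate initial and final photon energies:

Initial: E₀ = 114.6 keV → λ₀ = 10.8189 pm
Compton shift: Δλ = 1.2132 pm
Final wavelength: λ' = 12.0320 pm
Final energy: E' = 103.0452 keV

Fractional energy loss:
(E₀ - E')/E₀ = (114.6000 - 103.0452)/114.6000
= 11.5548/114.6000
= 0.1008
= 10.08%

(Intermediate values are shown rounded; full precision is carried through to the final answer.)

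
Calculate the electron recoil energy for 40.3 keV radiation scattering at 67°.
1.8476 keV

By energy conservation: K_e = E_initial - E_final

First find the scattered photon energy:
Initial wavelength: λ = hc/E = 30.7653 pm
Compton shift: Δλ = λ_C(1 - cos(67°)) = 1.4783 pm
Final wavelength: λ' = 30.7653 + 1.4783 = 32.2436 pm
Final photon energy: E' = hc/λ' = 38.4524 keV

Electron kinetic energy:
K_e = E - E' = 40.3000 - 38.4524 = 1.8476 keV

(Intermediate values are shown rounded; full precision is carried through to the final answer.)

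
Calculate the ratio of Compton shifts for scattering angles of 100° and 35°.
100° produces the larger shift by a factor of 6.490

Calculate both shifts using Δλ = λ_C(1 - cos θ):

For θ₁ = 35°:
Δλ₁ = 2.4263 × (1 - cos(35°))
Δλ₁ = 2.4263 × 0.1808
Δλ₁ = 0.4388 pm

For θ₂ = 100°:
Δλ₂ = 2.4263 × (1 - cos(100°))
Δλ₂ = 2.4263 × 1.1736
Δλ₂ = 2.8476 pm

The 100° angle produces the larger shift.
Ratio: 2.8476/0.4388 = 6.490

(Intermediate values are shown rounded; full precision is carried through to the final answer.)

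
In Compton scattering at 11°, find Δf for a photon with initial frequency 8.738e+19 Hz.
1.121e+18 Hz (decrease)

Convert frequency to wavelength (c = 299792458 m/s):
λ₀ = c/f₀ = 299792458/8.738e+19 = 3.4309048e-12 m = 3.4309 pm

Calculate Compton shift:
Δλ = λ_C(1 - cos(11°)) = 0.0446 pm

Final wavelength:
λ' = λ₀ + Δλ = 3.4309 + 0.0446 = 3.4755 pm

Final frequency:
f' = c/λ' = 299792458/3.4754829e-12 = 8.6259224e+19 Hz

Frequency shift (decrease):
Δf = f₀ - f' = 8.738e+19 - 8.6259224e+19 = 1.121e+18 Hz

(Intermediate values are shown rounded; full precision is carried through to the final answer.)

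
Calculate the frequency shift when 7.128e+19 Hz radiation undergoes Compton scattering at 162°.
3.775e+19 Hz (decrease)

Convert frequency to wavelength (c = 299792458 m/s):
λ₀ = c/f₀ = 299792458/7.128e+19 = 4.2058426e-12 m = 4.2058 pm

Calculate Compton shift:
Δλ = λ_C(1 - cos(162°)) = 4.7339 pm

Final wavelength:
λ' = λ₀ + Δλ = 4.2058 + 4.7339 = 8.9397 pm

Final frequency:
f' = c/λ' = 299792458/8.9397110e-12 = 3.3534916e+19 Hz

Frequency shift (decrease):
Δf = f₀ - f' = 7.128e+19 - 3.3534916e+19 = 3.775e+19 Hz

(Intermediate values are shown rounded; full precision is carried through to the final answer.)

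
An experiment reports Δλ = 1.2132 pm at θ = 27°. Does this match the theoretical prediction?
No, inconsistent

Calculate the expected shift for θ = 27°:

Δλ_expected = λ_C(1 - cos(27°))
Δλ_expected = 2.4263 × (1 - cos(27°))
Δλ_expected = 2.4263 × 0.1090
Δλ_expected = 0.2645 pm

Given shift: 1.2132 pm
Expected shift: 0.2645 pm
Difference: 0.9487 pm

The values do not match. The given shift corresponds to θ ≈ 60.0°, not 27°.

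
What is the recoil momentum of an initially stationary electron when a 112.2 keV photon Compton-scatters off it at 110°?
8.7409e-23 kg·m/s

The electron is initially at rest, so by conservation of momentum:
p⃗_e = p⃗₀ − p⃗'  (incident photon momentum minus scattered photon momentum)

Photon momentum magnitudes (p = h/λ = E/c):
λ₀ = hc/E₀ = 11.0503 pm → p₀ = h/λ₀ = 5.9963e-23 kg·m/s
Δλ = λ_C(1 − cos 110°) = 3.2562 pm
λ' = 14.3064 pm → p' = h/λ' = 4.6315e-23 kg·m/s

The scattered photon makes angle θ = 110° with the incident direction, so by the law of cosines:
|p⃗_e|² = p₀² + p'² − 2p₀p'cos θ
|p⃗_e|² = (5.9963e-23)² + (4.6315e-23)² − 2·5.9963e-23·4.6315e-23·cos(110°)
|p⃗_e| = 8.7409e-23 kg·m/s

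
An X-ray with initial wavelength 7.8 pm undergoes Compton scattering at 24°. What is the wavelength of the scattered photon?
8.0098 pm

Using the Compton scattering formula:
λ' = λ + Δλ = λ + λ_C(1 - cos θ)

Given:
- Initial wavelength λ = 7.8 pm
- Scattering angle θ = 24°
- Compton wavelength λ_C ≈ 2.4263 pm

Calculate the shift:
Δλ = 2.4263 × (1 - cos(24°))
Δλ = 2.4263 × 0.0865
Δλ = 0.2098 pm

Final wavelength:
λ' = 7.8 + 0.2098 = 8.0098 pm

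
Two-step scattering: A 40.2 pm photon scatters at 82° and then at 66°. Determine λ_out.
43.7281 pm

Apply Compton shift twice:

First scattering at θ₁ = 82°:
Δλ₁ = λ_C(1 - cos(82°))
Δλ₁ = 2.4263 × 0.8608
Δλ₁ = 2.0886 pm

After first scattering:
λ₁ = 40.2 + 2.0886 = 42.2886 pm

Second scattering at θ₂ = 66°:
Δλ₂ = λ_C(1 - cos(66°))
Δλ₂ = 2.4263 × 0.5933
Δλ₂ = 1.4394 pm

Final wavelength:
λ₂ = 42.2886 + 1.4394 = 43.7281 pm

Total shift: Δλ_total = 2.0886 + 1.4394 = 3.5281 pm

(Intermediate values are shown rounded; full precision is carried through to the final answer.)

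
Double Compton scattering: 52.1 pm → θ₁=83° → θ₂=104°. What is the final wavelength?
57.2439 pm

Apply Compton shift twice:

First scattering at θ₁ = 83°:
Δλ₁ = λ_C(1 - cos(83°))
Δλ₁ = 2.4263 × 0.8781
Δλ₁ = 2.1306 pm

After first scattering:
λ₁ = 52.1 + 2.1306 = 54.2306 pm

Second scattering at θ₂ = 104°:
Δλ₂ = λ_C(1 - cos(104°))
Δλ₂ = 2.4263 × 1.2419
Δλ₂ = 3.0133 pm

Final wavelength:
λ₂ = 54.2306 + 3.0133 = 57.2439 pm

Total shift: Δλ_total = 2.1306 + 3.0133 = 5.1439 pm

(Intermediate values are shown rounded; full precision is carried through to the final answer.)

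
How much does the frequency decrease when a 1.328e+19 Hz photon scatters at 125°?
1.921e+18 Hz (decrease)

Convert frequency to wavelength (c = 299792458 m/s):
λ₀ = c/f₀ = 299792458/1.328e+19 = 2.2574733e-11 m = 22.5747 pm

Calculate Compton shift:
Δλ = λ_C(1 - cos(125°)) = 3.8180 pm

Final wavelength:
λ' = λ₀ + Δλ = 22.5747 + 3.8180 = 26.3927 pm

Final frequency:
f' = c/λ' = 299792458/2.6392718e-11 = 1.1358908e+19 Hz

Frequency shift (decrease):
Δf = f₀ - f' = 1.328e+19 - 1.1358908e+19 = 1.921e+18 Hz

(Intermediate values are shown rounded; full precision is carried through to the final answer.)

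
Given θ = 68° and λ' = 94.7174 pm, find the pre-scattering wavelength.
93.2000 pm

From λ' = λ + Δλ, we have λ = λ' - Δλ

First calculate the Compton shift:
Δλ = λ_C(1 - cos θ)
Δλ = 2.4263 × (1 - cos(68°))
Δλ = 2.4263 × 0.6254
Δλ = 1.5174 pm

Initial wavelength:
λ = λ' - Δλ
λ = 94.7174 - 1.5174
λ = 93.2000 pm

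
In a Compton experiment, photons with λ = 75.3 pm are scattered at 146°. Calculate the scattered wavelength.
79.7378 pm

Using the Compton scattering formula:
λ' = λ + Δλ = λ + λ_C(1 - cos θ)

Given:
- Initial wavelength λ = 75.3 pm
- Scattering angle θ = 146°
- Compton wavelength λ_C ≈ 2.4263 pm

Calculate the shift:
Δλ = 2.4263 × (1 - cos(146°))
Δλ = 2.4263 × 1.8290
Δλ = 4.4378 pm

Final wavelength:
λ' = 75.3 + 4.4378 = 79.7378 pm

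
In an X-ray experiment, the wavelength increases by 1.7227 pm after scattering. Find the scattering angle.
73.14°

From the Compton formula Δλ = λ_C(1 - cos θ), we can solve for θ:

cos θ = 1 - Δλ/λ_C

Given:
- Δλ = 1.7227 pm
- λ_C = h/(m_e·c) ≈ 2.42631024 pm

cos θ = 1 - 1.7227/2.42631024
cos θ = 1 - 0.710008
cos θ = 0.289992

θ = arccos(0.289992)
θ = 73.14°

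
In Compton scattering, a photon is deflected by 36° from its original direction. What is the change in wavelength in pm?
0.4634 pm

Using the Compton scattering formula:
Δλ = λ_C(1 - cos θ)

where λ_C = h/(m_e·c) ≈ 2.4263 pm is the Compton wavelength of an electron.

For θ = 36°:
cos(36°) = 0.8090
1 - cos(36°) = 0.1910

Δλ = 2.4263 × 0.1910
Δλ = 0.4634 pm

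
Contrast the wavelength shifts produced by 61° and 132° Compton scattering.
132° produces the larger shift by a factor of 3.240

Calculate both shifts using Δλ = λ_C(1 - cos θ):

For θ₁ = 61°:
Δλ₁ = 2.4263 × (1 - cos(61°))
Δλ₁ = 2.4263 × 0.5152
Δλ₁ = 1.2500 pm

For θ₂ = 132°:
Δλ₂ = 2.4263 × (1 - cos(132°))
Δλ₂ = 2.4263 × 1.6691
Δλ₂ = 4.0498 pm

The 132° angle produces the larger shift.
Ratio: 4.0498/1.2500 = 3.240

(Intermediate values are shown rounded; full precision is carried through to the final answer.)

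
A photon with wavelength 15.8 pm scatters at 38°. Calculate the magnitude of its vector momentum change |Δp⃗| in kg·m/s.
2.6905e-23 kg·m/s

Photon momentum magnitude is p = h/λ.

Initial momentum:
p₀ = h/λ = 6.6261e-34/1.5800e-11 = 4.1937e-23 kg·m/s

After scattering:
λ' = λ + Δλ = 15.8 + 0.5144 = 16.3144 pm
p' = h/λ' = 6.6261e-34/1.6314e-11 = 4.0615e-23 kg·m/s

Momentum is a vector; the scattered photon's direction makes angle θ = 38° with the incident direction. The magnitude of the vector change Δp⃗ = p⃗₀ − p⃗' is found from the law of cosines:
|Δp⃗|² = p₀² + p'² − 2p₀p'cos θ
|Δp⃗|² = (4.1937e-23)² + (4.0615e-23)² − 2·4.1937e-23·4.0615e-23·cos(38°)
|Δp⃗| = 2.6905e-23 kg·m/s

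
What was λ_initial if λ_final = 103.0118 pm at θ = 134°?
98.9000 pm

From λ' = λ + Δλ, we have λ = λ' - Δλ

First calculate the Compton shift:
Δλ = λ_C(1 - cos θ)
Δλ = 2.4263 × (1 - cos(134°))
Δλ = 2.4263 × 1.6947
Δλ = 4.1118 pm

Initial wavelength:
λ = λ' - Δλ
λ = 103.0118 - 4.1118
λ = 98.9000 pm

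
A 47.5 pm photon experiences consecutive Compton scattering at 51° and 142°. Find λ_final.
52.7377 pm

Apply Compton shift twice:

First scattering at θ₁ = 51°:
Δλ₁ = λ_C(1 - cos(51°))
Δλ₁ = 2.4263 × 0.3707
Δλ₁ = 0.8994 pm

After first scattering:
λ₁ = 47.5 + 0.8994 = 48.3994 pm

Second scattering at θ₂ = 142°:
Δλ₂ = λ_C(1 - cos(142°))
Δλ₂ = 2.4263 × 1.7880
Δλ₂ = 4.3383 pm

Final wavelength:
λ₂ = 48.3994 + 4.3383 = 52.7377 pm

Total shift: Δλ_total = 0.8994 + 4.3383 = 5.2377 pm

(Intermediate values are shown rounded; full precision is carried through to the final answer.)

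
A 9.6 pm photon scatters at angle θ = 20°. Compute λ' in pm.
9.7463 pm

Using the Compton scattering formula:
λ' = λ + Δλ = λ + λ_C(1 - cos θ)

Given:
- Initial wavelength λ = 9.6 pm
- Scattering angle θ = 20°
- Compton wavelength λ_C ≈ 2.4263 pm

Calculate the shift:
Δλ = 2.4263 × (1 - cos(20°))
Δλ = 2.4263 × 0.0603
Δλ = 0.1463 pm

Final wavelength:
λ' = 9.6 + 0.1463 = 9.7463 pm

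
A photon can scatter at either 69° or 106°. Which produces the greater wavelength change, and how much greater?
106° produces the larger shift by a factor of 1.988

Calculate both shifts using Δλ = λ_C(1 - cos θ):

For θ₁ = 69°:
Δλ₁ = 2.4263 × (1 - cos(69°))
Δλ₁ = 2.4263 × 0.6416
Δλ₁ = 1.5568 pm

For θ₂ = 106°:
Δλ₂ = 2.4263 × (1 - cos(106°))
Δλ₂ = 2.4263 × 1.2756
Δλ₂ = 3.0951 pm

The 106° angle produces the larger shift.
Ratio: 3.0951/1.5568 = 1.988

(Intermediate values are shown rounded; full precision is carried through to the final answer.)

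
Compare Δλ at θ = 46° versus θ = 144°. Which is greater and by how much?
144° produces the larger shift by a factor of 5.925

Calculate both shifts using Δλ = λ_C(1 - cos θ):

For θ₁ = 46°:
Δλ₁ = 2.4263 × (1 - cos(46°))
Δλ₁ = 2.4263 × 0.3053
Δλ₁ = 0.7409 pm

For θ₂ = 144°:
Δλ₂ = 2.4263 × (1 - cos(144°))
Δλ₂ = 2.4263 × 1.8090
Δλ₂ = 4.3892 pm

The 144° angle produces the larger shift.
Ratio: 4.3892/0.7409 = 5.925

(Intermediate values are shown rounded; full precision is carried through to the final answer.)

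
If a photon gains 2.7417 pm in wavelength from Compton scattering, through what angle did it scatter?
97.47°

From the Compton formula Δλ = λ_C(1 - cos θ), we can solve for θ:

cos θ = 1 - Δλ/λ_C

Given:
- Δλ = 2.7417 pm
- λ_C = h/(m_e·c) ≈ 2.42631024 pm

cos θ = 1 - 2.7417/2.42631024
cos θ = 1 - 1.129987
cos θ = -0.129987

θ = arccos(-0.129987)
θ = 97.47°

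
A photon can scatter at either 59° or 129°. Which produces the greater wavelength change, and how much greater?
129° produces the larger shift by a factor of 3.360

Calculate both shifts using Δλ = λ_C(1 - cos θ):

For θ₁ = 59°:
Δλ₁ = 2.4263 × (1 - cos(59°))
Δλ₁ = 2.4263 × 0.4850
Δλ₁ = 1.1767 pm

For θ₂ = 129°:
Δλ₂ = 2.4263 × (1 - cos(129°))
Δλ₂ = 2.4263 × 1.6293
Δλ₂ = 3.9532 pm

The 129° angle produces the larger shift.
Ratio: 3.9532/1.1767 = 3.360

(Intermediate values are shown rounded; full precision is carried through to the final answer.)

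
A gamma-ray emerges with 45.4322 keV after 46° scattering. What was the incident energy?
46.7000 keV

Convert final energy to wavelength (hc ≈ 1239.842 keV·pm):
λ' = hc/E' = 1239.842 / 45.4322 = 27.2899 pm

Calculate the Compton shift:
Δλ = λ_C(1 - cos(46°))
Δλ = 2.4263 × (1 - cos(46°))
Δλ = 0.7409 pm

Initial wavelength:
λ = λ' - Δλ = 27.2899 - 0.7409 = 26.5491 pm

Initial energy:
E = hc/λ = 1239.842 / 26.5491 = 46.7000 keV

(Intermediate values are shown rounded; full precision is carried through to the final answer.)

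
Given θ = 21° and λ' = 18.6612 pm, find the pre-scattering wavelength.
18.5000 pm

From λ' = λ + Δλ, we have λ = λ' - Δλ

First calculate the Compton shift:
Δλ = λ_C(1 - cos θ)
Δλ = 2.4263 × (1 - cos(21°))
Δλ = 2.4263 × 0.0664
Δλ = 0.1612 pm

Initial wavelength:
λ = λ' - Δλ
λ = 18.6612 - 0.1612
λ = 18.5000 pm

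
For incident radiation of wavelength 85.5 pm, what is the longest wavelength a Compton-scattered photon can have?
90.3526 pm (at θ = 180°)

The Compton shift is Δλ = λ_C(1 − cos θ).

Since cos θ ranges from −1 to 1, the factor (1 − cos θ) ranges from 0 to 2; the maximum shift occurs at θ = 180° (backscattering):
Δλ_max = 2λ_C = 2 × 2.4263 pm = 4.8526 pm

Maximum scattered wavelength:
λ'_max = λ₀ + Δλ_max = 85.5 + 4.8526 = 90.3526 pm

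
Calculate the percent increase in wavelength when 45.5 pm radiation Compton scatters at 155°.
10.1655%

Calculate the Compton shift:
Δλ = λ_C(1 - cos(155°))
Δλ = 2.4263 × (1 - cos(155°))
Δλ = 2.4263 × 1.9063
Δλ = 4.6253 pm

Percentage change:
(Δλ/λ₀) × 100 = (4.6253/45.5) × 100
= 10.1655%

(Intermediate values are shown rounded; full precision is carried through to the final answer.)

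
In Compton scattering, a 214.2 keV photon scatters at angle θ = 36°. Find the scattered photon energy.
198.3230 keV

First convert energy to wavelength:
λ = hc/E, with hc ≈ 1239.842 keV·pm (i.e. 1239.842 eV·nm)

For E = 214.2 keV = 214200 eV:
λ = 1239.842 keV·pm / 214.2 keV
λ = 5.7882 pm

Calculate the Compton shift:
Δλ = λ_C(1 - cos(36°)) = 2.4263 × 0.1910
Δλ = 0.4634 pm

Final wavelength:
λ' = 5.7882 + 0.4634 = 6.2516 pm

Final energy:
E' = hc/λ' = 1239.842 / 6.2516 = 198.3230 keV

(Intermediate values are shown rounded; full precision is carried through to the final answer.)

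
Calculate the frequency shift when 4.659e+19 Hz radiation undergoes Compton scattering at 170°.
1.994e+19 Hz (decrease)

Convert frequency to wavelength (c = 299792458 m/s):
λ₀ = c/f₀ = 299792458/4.659e+19 = 6.4346954e-12 m = 6.4347 pm

Calculate Compton shift:
Δλ = λ_C(1 - cos(170°)) = 4.8158 pm

Final wavelength:
λ' = λ₀ + Δλ = 6.4347 + 4.8158 = 11.2505 pm

Final frequency:
f' = c/λ' = 299792458/1.1250455e-11 = 2.6647141e+19 Hz

Frequency shift (decrease):
Δf = f₀ - f' = 4.659e+19 - 2.6647141e+19 = 1.994e+19 Hz

(Intermediate values are shown rounded; full precision is carried through to the final answer.)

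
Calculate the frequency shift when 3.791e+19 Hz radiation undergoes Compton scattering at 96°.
9.595e+18 Hz (decrease)

Convert frequency to wavelength (c = 299792458 m/s):
λ₀ = c/f₀ = 299792458/3.791e+19 = 7.9080047e-12 m = 7.9080 pm

Calculate Compton shift:
Δλ = λ_C(1 - cos(96°)) = 2.6799 pm

Final wavelength:
λ' = λ₀ + Δλ = 7.9080 + 2.6799 = 10.5879 pm

Final frequency:
f' = c/λ' = 299792458/1.0587933e-11 = 2.8314539e+19 Hz

Frequency shift (decrease):
Δf = f₀ - f' = 3.791e+19 - 2.8314539e+19 = 9.595e+18 Hz

(Intermediate values are shown rounded; full precision is carried through to the final answer.)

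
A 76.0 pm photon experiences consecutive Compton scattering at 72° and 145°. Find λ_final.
82.0904 pm

Apply Compton shift twice:

First scattering at θ₁ = 72°:
Δλ₁ = λ_C(1 - cos(72°))
Δλ₁ = 2.4263 × 0.6910
Δλ₁ = 1.6765 pm

After first scattering:
λ₁ = 76.0 + 1.6765 = 77.6765 pm

Second scattering at θ₂ = 145°:
Δλ₂ = λ_C(1 - cos(145°))
Δλ₂ = 2.4263 × 1.8192
Δλ₂ = 4.4138 pm

Final wavelength:
λ₂ = 77.6765 + 4.4138 = 82.0904 pm

Total shift: Δλ_total = 1.6765 + 4.4138 = 6.0904 pm

(Intermediate values are shown rounded; full precision is carried through to the final answer.)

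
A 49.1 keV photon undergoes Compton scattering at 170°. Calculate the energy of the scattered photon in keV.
41.2358 keV

First convert energy to wavelength:
λ = hc/E, with hc ≈ 1239.842 keV·pm (i.e. 1239.842 eV·nm)

For E = 49.1 keV = 49100 eV:
λ = 1239.842 keV·pm / 49.1 keV
λ = 25.2514 pm

Calculate the Compton shift:
Δλ = λ_C(1 - cos(170°)) = 2.4263 × 1.9848
Δλ = 4.8158 pm

Final wavelength:
λ' = 25.2514 + 4.8158 = 30.0671 pm

Final energy:
E' = hc/λ' = 1239.842 / 30.0671 = 41.2358 keV

(Intermediate values are shown rounded; full precision is carried through to the final answer.)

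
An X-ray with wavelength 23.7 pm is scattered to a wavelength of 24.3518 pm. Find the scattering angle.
43.00°

First find the wavelength shift:
Δλ = λ' - λ = 24.3518 - 23.7 = 0.6518 pm

Using Δλ = λ_C(1 - cos θ), with λ_C = h/(m_e·c) ≈ 2.42631024 pm:
cos θ = 1 - Δλ/λ_C
cos θ = 1 - 0.6518/2.42631024
cos θ = 0.731362

θ = arccos(0.731362)
θ = 43.00°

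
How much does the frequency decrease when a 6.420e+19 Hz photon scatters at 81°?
1.956e+19 Hz (decrease)

Convert frequency to wavelength (c = 299792458 m/s):
λ₀ = c/f₀ = 299792458/6.420e+19 = 4.6696645e-12 m = 4.6697 pm

Calculate Compton shift:
Δλ = λ_C(1 - cos(81°)) = 2.0468 pm

Final wavelength:
λ' = λ₀ + Δλ = 4.6697 + 2.0468 = 6.7164 pm

Final frequency:
f' = c/λ' = 299792458/6.7164161e-12 = 4.4635778e+19 Hz

Frequency shift (decrease):
Δf = f₀ - f' = 6.420e+19 - 4.4635778e+19 = 1.956e+19 Hz

(Intermediate values are shown rounded; full precision is carried through to the final answer.)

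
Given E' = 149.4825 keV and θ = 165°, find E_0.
351.7998 keV

Convert final energy to wavelength (hc ≈ 1239.842 keV·pm):
λ' = hc/E' = 1239.842 / 149.4825 = 8.2942 pm

Calculate the Compton shift:
Δλ = λ_C(1 - cos(165°))
Δλ = 2.4263 × (1 - cos(165°))
Δλ = 4.7699 pm

Initial wavelength:
λ = λ' - Δλ = 8.2942 - 4.7699 = 3.5243 pm

Initial energy:
E = hc/λ = 1239.842 / 3.5243 = 351.7998 keV

(Intermediate values are shown rounded; full precision is carried through to the final answer.)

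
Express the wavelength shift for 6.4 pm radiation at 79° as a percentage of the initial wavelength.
30.6773%

Calculate the Compton shift:
Δλ = λ_C(1 - cos(79°))
Δλ = 2.4263 × (1 - cos(79°))
Δλ = 2.4263 × 0.8092
Δλ = 1.9633 pm

Percentage change:
(Δλ/λ₀) × 100 = (1.9633/6.4) × 100
= 30.6773%

(Intermediate values are shown rounded; full precision is carried through to the final answer.)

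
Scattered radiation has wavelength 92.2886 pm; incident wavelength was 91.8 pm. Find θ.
37.00°

First find the wavelength shift:
Δλ = λ' - λ = 92.2886 - 91.8 = 0.4886 pm

Using Δλ = λ_C(1 - cos θ), with λ_C = h/(m_e·c) ≈ 2.42631024 pm:
cos θ = 1 - Δλ/λ_C
cos θ = 1 - 0.4886/2.42631024
cos θ = 0.798624

θ = arccos(0.798624)
θ = 37.00°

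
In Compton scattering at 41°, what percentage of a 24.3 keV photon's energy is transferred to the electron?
0.0115 (or 1.15%)

Calculate initial and final photon energies:

Initial: E₀ = 24.3 keV → λ₀ = 51.0223 pm
Compton shift: Δλ = 0.5952 pm
Final wavelength: λ' = 51.6175 pm
Final energy: E' = 24.0198 keV

Fractional energy loss:
(E₀ - E')/E₀ = (24.3000 - 24.0198)/24.3000
= 0.2802/24.3000
= 0.0115
= 1.15%

(Intermediate values are shown rounded; full precision is carried through to the final answer.)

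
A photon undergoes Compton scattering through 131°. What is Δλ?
4.0181 pm

Using the Compton scattering formula:
Δλ = λ_C(1 - cos θ)

where λ_C = h/(m_e·c) ≈ 2.4263 pm is the Compton wavelength of an electron.

For θ = 131°:
cos(131°) = -0.6561
1 - cos(131°) = 1.6561

Δλ = 2.4263 × 1.6561
Δλ = 4.0181 pm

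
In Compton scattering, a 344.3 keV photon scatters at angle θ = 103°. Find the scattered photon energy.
188.6218 keV

First convert energy to wavelength:
λ = hc/E, with hc ≈ 1239.842 keV·pm (i.e. 1239.842 eV·nm)

For E = 344.3 keV = 344300 eV:
λ = 1239.842 keV·pm / 344.3 keV
λ = 3.6011 pm

Calculate the Compton shift:
Δλ = λ_C(1 - cos(103°)) = 2.4263 × 1.2250
Δλ = 2.9721 pm

Final wavelength:
λ' = 3.6011 + 2.9721 = 6.5732 pm

Final energy:
E' = hc/λ' = 1239.842 / 6.5732 = 188.6218 keV

(Intermediate values are shown rounded; full precision is carried through to the final answer.)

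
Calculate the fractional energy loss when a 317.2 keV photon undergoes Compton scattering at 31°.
0.0814 (or 8.14%)

Calculate initial and final photon energies:

Initial: E₀ = 317.2 keV → λ₀ = 3.9087 pm
Compton shift: Δλ = 0.3466 pm
Final wavelength: λ' = 4.2553 pm
Final energy: E' = 291.3667 keV

Fractional energy loss:
(E₀ - E')/E₀ = (317.2000 - 291.3667)/317.2000
= 25.8333/317.2000
= 0.0814
= 8.14%

(Intermediate values are shown rounded; full precision is carried through to the final answer.)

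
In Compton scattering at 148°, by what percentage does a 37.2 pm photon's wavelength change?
12.0536%

Calculate the Compton shift:
Δλ = λ_C(1 - cos(148°))
Δλ = 2.4263 × (1 - cos(148°))
Δλ = 2.4263 × 1.8480
Δλ = 4.4839 pm

Percentage change:
(Δλ/λ₀) × 100 = (4.4839/37.2) × 100
= 12.0536%

(Intermediate values are shown rounded; full precision is carried through to the final answer.)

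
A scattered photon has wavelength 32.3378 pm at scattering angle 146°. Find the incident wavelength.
27.9000 pm

From λ' = λ + Δλ, we have λ = λ' - Δλ

First calculate the Compton shift:
Δλ = λ_C(1 - cos θ)
Δλ = 2.4263 × (1 - cos(146°))
Δλ = 2.4263 × 1.8290
Δλ = 4.4378 pm

Initial wavelength:
λ = λ' - Δλ
λ = 32.3378 - 4.4378
λ = 27.9000 pm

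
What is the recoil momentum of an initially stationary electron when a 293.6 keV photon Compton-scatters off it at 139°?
2.2188e-22 kg·m/s

The electron is initially at rest, so by conservation of momentum:
p⃗_e = p⃗₀ − p⃗'  (incident photon momentum minus scattered photon momentum)

Photon momentum magnitudes (p = h/λ = E/c):
λ₀ = hc/E₀ = 4.2229 pm → p₀ = h/λ₀ = 1.5691e-22 kg·m/s
Δλ = λ_C(1 − cos 139°) = 4.2575 pm
λ' = 8.4804 pm → p' = h/λ' = 7.8134e-23 kg·m/s

The scattered photon makes angle θ = 139° with the incident direction, so by the law of cosines:
|p⃗_e|² = p₀² + p'² − 2p₀p'cos θ
|p⃗_e|² = (1.5691e-22)² + (7.8134e-23)² − 2·1.5691e-22·7.8134e-23·cos(139°)
|p⃗_e| = 2.2188e-22 kg·m/s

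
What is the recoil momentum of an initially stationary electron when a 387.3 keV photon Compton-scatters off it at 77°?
2.1841e-22 kg·m/s

The electron is initially at rest, so by conservation of momentum:
p⃗_e = p⃗₀ − p⃗'  (incident photon momentum minus scattered photon momentum)

Photon momentum magnitudes (p = h/λ = E/c):
λ₀ = hc/E₀ = 3.2012 pm → p₀ = h/λ₀ = 2.0698e-22 kg·m/s
Δλ = λ_C(1 − cos 77°) = 1.8805 pm
λ' = 5.0818 pm → p' = h/λ' = 1.3039e-22 kg·m/s

The scattered photon makes angle θ = 77° with the incident direction, so by the law of cosines:
|p⃗_e|² = p₀² + p'² − 2p₀p'cos θ
|p⃗_e|² = (2.0698e-22)² + (1.3039e-22)² − 2·2.0698e-22·1.3039e-22·cos(77°)
|p⃗_e| = 2.1841e-22 kg·m/s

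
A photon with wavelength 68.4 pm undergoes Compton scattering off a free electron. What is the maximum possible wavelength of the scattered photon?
73.2526 pm (at θ = 180°)

The Compton shift is Δλ = λ_C(1 − cos θ).

Since cos θ ranges from −1 to 1, the factor (1 − cos θ) ranges from 0 to 2; the maximum shift occurs at θ = 180° (backscattering):
Δλ_max = 2λ_C = 2 × 2.4263 pm = 4.8526 pm

Maximum scattered wavelength:
λ'_max = λ₀ + Δλ_max = 68.4 + 4.8526 = 73.2526 pm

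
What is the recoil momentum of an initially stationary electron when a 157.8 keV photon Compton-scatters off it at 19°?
2.7642e-23 kg·m/s

The electron is initially at rest, so by conservation of momentum:
p⃗_e = p⃗₀ − p⃗'  (incident photon momentum minus scattered photon momentum)

Photon momentum magnitudes (p = h/λ = E/c):
λ₀ = hc/E₀ = 7.8570 pm → p₀ = h/λ₀ = 8.4333e-23 kg·m/s
Δλ = λ_C(1 − cos 19°) = 0.1322 pm
λ' = 7.9892 pm → p' = h/λ' = 8.2937e-23 kg·m/s

The scattered photon makes angle θ = 19° with the incident direction, so by the law of cosines:
|p⃗_e|² = p₀² + p'² − 2p₀p'cos θ
|p⃗_e|² = (8.4333e-23)² + (8.2937e-23)² − 2·8.4333e-23·8.2937e-23·cos(19°)
|p⃗_e| = 2.7642e-23 kg·m/s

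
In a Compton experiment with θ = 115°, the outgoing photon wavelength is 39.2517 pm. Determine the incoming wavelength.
35.8000 pm

From λ' = λ + Δλ, we have λ = λ' - Δλ

First calculate the Compton shift:
Δλ = λ_C(1 - cos θ)
Δλ = 2.4263 × (1 - cos(115°))
Δλ = 2.4263 × 1.4226
Δλ = 3.4517 pm

Initial wavelength:
λ = λ' - Δλ
λ = 39.2517 - 3.4517
λ = 35.8000 pm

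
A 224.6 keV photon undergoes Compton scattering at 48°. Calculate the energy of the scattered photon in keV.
196.0840 keV

First convert energy to wavelength:
λ = hc/E, with hc ≈ 1239.842 keV·pm (i.e. 1239.842 eV·nm)

For E = 224.6 keV = 224600 eV:
λ = 1239.842 keV·pm / 224.6 keV
λ = 5.5202 pm

Calculate the Compton shift:
Δλ = λ_C(1 - cos(48°)) = 2.4263 × 0.3309
Δλ = 0.8028 pm

Final wavelength:
λ' = 5.5202 + 0.8028 = 6.3230 pm

Final energy:
E' = hc/λ' = 1239.842 / 6.3230 = 196.0840 keV

(Intermediate values are shown rounded; full precision is carried through to the final answer.)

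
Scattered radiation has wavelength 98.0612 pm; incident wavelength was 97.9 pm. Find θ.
21.00°

First find the wavelength shift:
Δλ = λ' - λ = 98.0612 - 97.9 = 0.1612 pm

Using Δλ = λ_C(1 - cos θ), with λ_C = h/(m_e·c) ≈ 2.42631024 pm:
cos θ = 1 - Δλ/λ_C
cos θ = 1 - 0.1612/2.42631024
cos θ = 0.933562

θ = arccos(0.933562)
θ = 21.00°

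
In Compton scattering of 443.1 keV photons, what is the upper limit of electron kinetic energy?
281.0446 keV

Maximum energy transfer occurs at θ = 180° (backscattering).

Initial photon: E₀ = 443.1 keV → λ₀ = 2.7981 pm

Maximum Compton shift (at 180°):
Δλ_max = 2λ_C = 2 × 2.4263 = 4.8526 pm

Final wavelength:
λ' = 2.7981 + 4.8526 = 7.6507 pm

Minimum photon energy (maximum energy to electron):
E'_min = hc/λ' = 162.0554 keV

Maximum electron kinetic energy:
K_max = E₀ - E'_min = 443.1000 - 162.0554 = 281.0446 keV

(Intermediate values are shown rounded; full precision is carried through to the final answer.)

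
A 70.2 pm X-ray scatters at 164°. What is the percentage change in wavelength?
6.7787%

Calculate the Compton shift:
Δλ = λ_C(1 - cos(164°))
Δλ = 2.4263 × (1 - cos(164°))
Δλ = 2.4263 × 1.9613
Δλ = 4.7586 pm

Percentage change:
(Δλ/λ₀) × 100 = (4.7586/70.2) × 100
= 6.7787%

(Intermediate values are shown rounded; full precision is carried through to the final answer.)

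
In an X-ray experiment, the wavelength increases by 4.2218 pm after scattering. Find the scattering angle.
137.73°

From the Compton formula Δλ = λ_C(1 - cos θ), we can solve for θ:

cos θ = 1 - Δλ/λ_C

Given:
- Δλ = 4.2218 pm
- λ_C = h/(m_e·c) ≈ 2.42631024 pm

cos θ = 1 - 4.2218/2.42631024
cos θ = 1 - 1.740008
cos θ = -0.740008

θ = arccos(-0.740008)
θ = 137.73°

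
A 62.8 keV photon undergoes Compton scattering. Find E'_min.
50.4097 keV (at θ = 180°)

The scattered photon has minimum energy when its wavelength is maximum, i.e., when the Compton shift Δλ = λ_C(1 − cos θ) is maximum. This occurs at θ = 180° (backscattering), giving Δλ_max = 2λ_C = 4.8526 pm.

Initial wavelength: λ₀ = hc/E₀ = 19.7427 pm
Maximum final wavelength: λ'_max = λ₀ + 2λ_C = 19.7427 + 4.8526 = 24.5953 pm
Minimum final energy: E'_min = hc/λ'_max = 50.4097 keV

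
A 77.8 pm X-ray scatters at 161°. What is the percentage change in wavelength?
6.0674%

Calculate the Compton shift:
Δλ = λ_C(1 - cos(161°))
Δλ = 2.4263 × (1 - cos(161°))
Δλ = 2.4263 × 1.9455
Δλ = 4.7204 pm

Percentage change:
(Δλ/λ₀) × 100 = (4.7204/77.8) × 100
= 6.0674%

(Intermediate values are shown rounded; full precision is carried through to the final answer.)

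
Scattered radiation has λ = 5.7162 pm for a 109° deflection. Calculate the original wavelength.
2.5000 pm

From λ' = λ + Δλ, we have λ = λ' - Δλ

First calculate the Compton shift:
Δλ = λ_C(1 - cos θ)
Δλ = 2.4263 × (1 - cos(109°))
Δλ = 2.4263 × 1.3256
Δλ = 3.2162 pm

Initial wavelength:
λ = λ' - Δλ
λ = 5.7162 - 3.2162
λ = 2.5000 pm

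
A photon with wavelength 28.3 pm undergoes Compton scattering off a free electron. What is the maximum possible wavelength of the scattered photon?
33.1526 pm (at θ = 180°)

The Compton shift is Δλ = λ_C(1 − cos θ).

Since cos θ ranges from −1 to 1, the factor (1 − cos θ) ranges from 0 to 2; the maximum shift occurs at θ = 180° (backscattering):
Δλ_max = 2λ_C = 2 × 2.4263 pm = 4.8526 pm

Maximum scattered wavelength:
λ'_max = λ₀ + Δλ_max = 28.3 + 4.8526 = 33.1526 pm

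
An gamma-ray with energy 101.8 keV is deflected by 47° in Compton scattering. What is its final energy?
95.7350 keV

First convert energy to wavelength:
λ = hc/E, with hc ≈ 1239.842 keV·pm (i.e. 1239.842 eV·nm)

For E = 101.8 keV = 101800 eV:
λ = 1239.842 keV·pm / 101.8 keV
λ = 12.1792 pm

Calculate the Compton shift:
Δλ = λ_C(1 - cos(47°)) = 2.4263 × 0.3180
Δλ = 0.7716 pm

Final wavelength:
λ' = 12.1792 + 0.7716 = 12.9508 pm

Final energy:
E' = hc/λ' = 1239.842 / 12.9508 = 95.7350 keV

(Intermediate values are shown rounded; full precision is carried through to the final answer.)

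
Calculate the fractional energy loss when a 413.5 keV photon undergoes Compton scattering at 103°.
0.4978 (or 49.78%)

Calculate initial and final photon energies:

Initial: E₀ = 413.5 keV → λ₀ = 2.9984 pm
Compton shift: Δλ = 2.9721 pm
Final wavelength: λ' = 5.9705 pm
Final energy: E' = 207.6606 keV

Fractional energy loss:
(E₀ - E')/E₀ = (413.5000 - 207.6606)/413.5000
= 205.8394/413.5000
= 0.4978
= 49.78%

(Intermediate values are shown rounded; full precision is carried through to the final answer.)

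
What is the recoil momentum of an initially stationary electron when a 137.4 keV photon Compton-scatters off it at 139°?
1.1581e-22 kg·m/s

The electron is initially at rest, so by conservation of momentum:
p⃗_e = p⃗₀ − p⃗'  (incident photon momentum minus scattered photon momentum)

Photon momentum magnitudes (p = h/λ = E/c):
λ₀ = hc/E₀ = 9.0236 pm → p₀ = h/λ₀ = 7.3430e-23 kg·m/s
Δλ = λ_C(1 − cos 139°) = 4.2575 pm
λ' = 13.2811 pm → p' = h/λ' = 4.9891e-23 kg·m/s

The scattered photon makes angle θ = 139° with the incident direction, so by the law of cosines:
|p⃗_e|² = p₀² + p'² − 2p₀p'cos θ
|p⃗_e|² = (7.3430e-23)² + (4.9891e-23)² − 2·7.3430e-23·4.9891e-23·cos(139°)
|p⃗_e| = 1.1581e-22 kg·m/s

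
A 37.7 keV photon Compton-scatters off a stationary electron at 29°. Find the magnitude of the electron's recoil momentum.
1.0045e-23 kg·m/s

The electron is initially at rest, so by conservation of momentum:
p⃗_e = p⃗₀ − p⃗'  (incident photon momentum minus scattered photon momentum)

Photon momentum magnitudes (p = h/λ = E/c):
λ₀ = hc/E₀ = 32.8871 pm → p₀ = h/λ₀ = 2.0148e-23 kg·m/s
Δλ = λ_C(1 − cos 29°) = 0.3042 pm
λ' = 33.1913 pm → p' = h/λ' = 1.9963e-23 kg·m/s

The scattered photon makes angle θ = 29° with the incident direction, so by the law of cosines:
|p⃗_e|² = p₀² + p'² − 2p₀p'cos θ
|p⃗_e|² = (2.0148e-23)² + (1.9963e-23)² − 2·2.0148e-23·1.9963e-23·cos(29°)
|p⃗_e| = 1.0045e-23 kg·m/s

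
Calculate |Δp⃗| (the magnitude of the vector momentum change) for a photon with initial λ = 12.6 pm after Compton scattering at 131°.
8.4300e-23 kg·m/s

Photon momentum magnitude is p = h/λ.

Initial momentum:
p₀ = h/λ = 6.6261e-34/1.2600e-11 = 5.2588e-23 kg·m/s

After scattering:
λ' = λ + Δλ = 12.6 + 4.0181 = 16.6181 pm
p' = h/λ' = 6.6261e-34/1.6618e-11 = 3.9873e-23 kg·m/s

Momentum is a vector; the scattered photon's direction makes angle θ = 131° with the incident direction. The magnitude of the vector change Δp⃗ = p⃗₀ − p⃗' is found from the law of cosines:
|Δp⃗|² = p₀² + p'² − 2p₀p'cos θ
|Δp⃗|² = (5.2588e-23)² + (3.9873e-23)² − 2·5.2588e-23·3.9873e-23·cos(131°)
|Δp⃗| = 8.4300e-23 kg·m/s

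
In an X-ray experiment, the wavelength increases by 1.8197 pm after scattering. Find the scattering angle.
75.52°

From the Compton formula Δλ = λ_C(1 - cos θ), we can solve for θ:

cos θ = 1 - Δλ/λ_C

Given:
- Δλ = 1.8197 pm
- λ_C = h/(m_e·c) ≈ 2.42631024 pm

cos θ = 1 - 1.8197/2.42631024
cos θ = 1 - 0.749987
cos θ = 0.250013

θ = arccos(0.250013)
θ = 75.52°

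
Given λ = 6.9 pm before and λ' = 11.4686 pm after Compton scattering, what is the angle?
152.00°

First find the wavelength shift:
Δλ = λ' - λ = 11.4686 - 6.9 = 4.5686 pm

Using Δλ = λ_C(1 - cos θ), with λ_C = h/(m_e·c) ≈ 2.42631024 pm:
cos θ = 1 - Δλ/λ_C
cos θ = 1 - 4.5686/2.42631024
cos θ = -0.882941

θ = arccos(-0.882941)
θ = 152.00°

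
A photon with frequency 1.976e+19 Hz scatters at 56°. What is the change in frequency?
1.301e+18 Hz (decrease)

Convert frequency to wavelength (c = 299792458 m/s):
λ₀ = c/f₀ = 299792458/1.976e+19 = 1.5171683e-11 m = 15.1717 pm

Calculate Compton shift:
Δλ = λ_C(1 - cos(56°)) = 1.0695 pm

Final wavelength:
λ' = λ₀ + Δλ = 15.1717 + 1.0695 = 16.2412 pm

Final frequency:
f' = c/λ' = 299792458/1.6241218e-11 = 1.8458742e+19 Hz

Frequency shift (decrease):
Δf = f₀ - f' = 1.976e+19 - 1.8458742e+19 = 1.301e+18 Hz

(Intermediate values are shown rounded; full precision is carried through to the final answer.)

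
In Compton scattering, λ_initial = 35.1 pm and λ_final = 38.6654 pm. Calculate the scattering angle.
118.00°

First find the wavelength shift:
Δλ = λ' - λ = 38.6654 - 35.1 = 3.5654 pm

Using Δλ = λ_C(1 - cos θ), with λ_C = h/(m_e·c) ≈ 2.42631024 pm:
cos θ = 1 - Δλ/λ_C
cos θ = 1 - 3.5654/2.42631024
cos θ = -0.469474

θ = arccos(-0.469474)
θ = 118.00°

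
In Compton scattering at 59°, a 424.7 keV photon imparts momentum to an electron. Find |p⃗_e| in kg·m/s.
1.9966e-22 kg·m/s

The electron is initially at rest, so by conservation of momentum:
p⃗_e = p⃗₀ − p⃗'  (incident photon momentum minus scattered photon momentum)

Photon momentum magnitudes (p = h/λ = E/c):
λ₀ = hc/E₀ = 2.9193 pm → p₀ = h/λ₀ = 2.2697e-22 kg·m/s
Δλ = λ_C(1 − cos 59°) = 1.1767 pm
λ' = 4.0960 pm → p' = h/λ' = 1.6177e-22 kg·m/s

The scattered photon makes angle θ = 59° with the incident direction, so by the law of cosines:
|p⃗_e|² = p₀² + p'² − 2p₀p'cos θ
|p⃗_e|² = (2.2697e-22)² + (1.6177e-22)² − 2·2.2697e-22·1.6177e-22·cos(59°)
|p⃗_e| = 1.9966e-22 kg·m/s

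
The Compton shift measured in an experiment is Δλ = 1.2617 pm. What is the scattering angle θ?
61.32°

From the Compton formula Δλ = λ_C(1 - cos θ), we can solve for θ:

cos θ = 1 - Δλ/λ_C

Given:
- Δλ = 1.2617 pm
- λ_C = h/(m_e·c) ≈ 2.42631024 pm

cos θ = 1 - 1.2617/2.42631024
cos θ = 1 - 0.520008
cos θ = 0.479992

θ = arccos(0.479992)
θ = 61.32°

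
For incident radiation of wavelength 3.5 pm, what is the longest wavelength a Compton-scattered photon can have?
8.3526 pm (at θ = 180°)

The Compton shift is Δλ = λ_C(1 − cos θ).

Since cos θ ranges from −1 to 1, the factor (1 − cos θ) ranges from 0 to 2; the maximum shift occurs at θ = 180° (backscattering):
Δλ_max = 2λ_C = 2 × 2.4263 pm = 4.8526 pm

Maximum scattered wavelength:
λ'_max = λ₀ + Δλ_max = 3.5 + 4.8526 = 8.3526 pm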